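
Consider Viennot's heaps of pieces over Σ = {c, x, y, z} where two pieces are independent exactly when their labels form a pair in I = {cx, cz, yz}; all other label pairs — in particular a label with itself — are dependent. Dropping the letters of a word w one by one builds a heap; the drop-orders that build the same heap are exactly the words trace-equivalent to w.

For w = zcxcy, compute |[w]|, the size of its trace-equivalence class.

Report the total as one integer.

#0=z has no predecessor
#1=c has no predecessor
#2=x depends on [0:z]
#3=c depends on [1:c]
#4=y depends on [2:x, 3:c]
sources: [0:z, 1:c]
N(rest) = Σ N(rest − s) over sources s of rest; N(one piece) = 1:
  size 1 → [4]=1
  size 2 → [2,4]=1  [3,4]=1
  size 3 → [0,2,4]=1  [1,3,4]=1  [2,3,4]=2
  first=0(z) contributes 3
  first=1(c) contributes 3
|[w]| = 6

6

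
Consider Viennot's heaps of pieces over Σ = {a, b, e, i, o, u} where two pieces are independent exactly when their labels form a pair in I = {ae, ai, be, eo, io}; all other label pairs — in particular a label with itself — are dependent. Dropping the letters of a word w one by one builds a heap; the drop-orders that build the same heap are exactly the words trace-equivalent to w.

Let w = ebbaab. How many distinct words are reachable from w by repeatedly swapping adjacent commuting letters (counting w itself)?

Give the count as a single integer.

drop 0:e onto floor
drop 1:b onto floor
drop 2:b onto {1:b}
drop 3:a onto {2:b}
drop 4:a onto {3:a}
drop 5:b onto {4:a}
ground layer = {0:e, 1:b}
drop-orders for the pieces not yet dropped (sum over which currently-grounded one goes next):
  1 to go: {0} 1  {5} 1
  2 to go: {0,5} 2  {4,5} 1
  3 to go: {0,4,5} 3  {3,4,5} 1
  4 to go: {0,3,4,5} 4  {2,3,4,5} 1
  if 0:e drops first: 1 orders
  if 1:b drops first: 5 orders
heap linearizations: 6

6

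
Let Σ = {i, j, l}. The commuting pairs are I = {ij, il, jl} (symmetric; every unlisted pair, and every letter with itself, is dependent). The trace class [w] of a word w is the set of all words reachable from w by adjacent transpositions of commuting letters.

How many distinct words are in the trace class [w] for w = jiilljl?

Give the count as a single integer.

210

#0=j has no predecessor
#1=i has no predecessor
#2=i depends on [1:i]
#3=l has no predecessor
#4=l depends on [3:l]
#5=j depends on [0:j]
#6=l depends on [4:l]
sources: [0:j, 1:i, 3:l]
N(rest) = Σ N(rest − s) over sources s of rest; N(one piece) = 1:
  size 1 → [2]=1  [5]=1  [6]=1
  size 2 → [0,5]=1  [1,2]=1  [2,5]=2  [2,6]=2  [4,6]=1  [5,6]=2
  size 3 → [0,2,5]=3  [0,5,6]=3  [1,2,5]=3  [1,2,6]=3  [2,4,6]=3  [2,5,6]=6  [3,4,6]=1  [4,5,6]=3
  size 4 → [0,1,2,5]=6  [0,2,5,6]=12  [0,4,5,6]=6  [1,2,4,6]=6  [1,2,5,6]=12  [2,3,4,6]=4  [2,4,5,6]=12  [3,4,5,6]=4
  size 5 → [0,1,2,5,6]=30  [0,2,4,5,6]=30  [0,3,4,5,6]=10  [1,2,3,4,6]=10  [1,2,4,5,6]=30  [2,3,4,5,6]=20
  first=0(j) contributes 60
  first=1(i) contributes 60
  first=3(l) contributes 90
|[w]| = 210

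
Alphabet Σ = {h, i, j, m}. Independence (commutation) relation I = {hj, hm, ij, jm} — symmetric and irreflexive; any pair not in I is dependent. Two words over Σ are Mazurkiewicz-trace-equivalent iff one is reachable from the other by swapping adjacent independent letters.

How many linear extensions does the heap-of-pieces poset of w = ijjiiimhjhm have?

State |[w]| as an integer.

990

0(i) covers ∅
1(j) covers ∅
2(j) covers 1:j
3(i) covers 0:i
4(i) covers 3:i
5(i) covers 4:i
6(m) covers 5:i
7(h) covers 5:i
8(j) covers 2:j
9(h) covers 7:h
10(m) covers 6:m
floor of heap: 0:i, 1:j
completions by unplaced set U, small U first (add the entries for U minus each lowest piece of U):
  |U|=1: {8}:1  {9}:1  {10}:1
  |U|=2: {2,8}:1  {6,10}:1  {7,9}:1  {8,9}:2  {8,10}:2  {9,10}:2
  |U|=3: {1,2,8}:1  {2,8,9}:3  {2,8,10}:3  {6,8,10}:3  {6,9,10}:3  {7,8,9}:3  {7,9,10}:3  {8,9,10}:6
  |U|=4: {1,2,8,9}:4  {1,2,8,10}:4  {2,6,8,10}:6  {2,7,8,9}:6  {2,8,9,10}:12  {6,7,9,10}:6  {6,8,9,10}:12  {7,8,9,10}:12
  |U|=5: {1,2,6,8,10}:10  {1,2,7,8,9}:10  {1,2,8,9,10}:20  {2,6,8,9,10}:30  {2,7,8,9,10}:30  {5,6,7,9,10}:6  {6,7,8,9,10}:30
  |U|=6: {1,2,6,8,9,10}:60  {1,2,7,8,9,10}:60  {2,6,7,8,9,10}:90  {4,5,6,7,9,10}:6  {5,6,7,8,9,10}:36
  |U|=7: {1,2,6,7,8,9,10}:210  {2,5,6,7,8,9,10}:126  {3,4,5,6,7,9,10}:6  {4,5,6,7,8,9,10}:42
  |U|=8: {0,3,4,5,6,7,9,10}:6  {1,2,5,6,7,8,9,10}:336  {2,4,5,6,7,8,9,10}:168  {3,4,5,6,7,8,9,10}:48
  |U|=9: {0,3,4,5,6,7,8,9,10}:54  {1,2,4,5,6,7,8,9,10}:504  {2,3,4,5,6,7,8,9,10}:216
  start at 0(i): 720
  start at 1(j): 270
sum over floor = 990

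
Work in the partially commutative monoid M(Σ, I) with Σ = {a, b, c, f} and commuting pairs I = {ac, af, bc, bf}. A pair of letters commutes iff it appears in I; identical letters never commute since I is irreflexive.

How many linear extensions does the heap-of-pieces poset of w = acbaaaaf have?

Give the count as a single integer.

0(a) covers ∅
1(c) covers ∅
2(b) covers 0:a
3(a) covers 2:b
4(a) covers 3:a
5(a) covers 4:a
6(a) covers 5:a
7(f) covers 1:c
floor of heap: 0:a, 1:c
completions by unplaced set U, small U first (add the entries for U minus each lowest piece of U):
  |U|=1: {6}:1  {7}:1
  |U|=2: {1,7}:1  {5,6}:1  {6,7}:2
  |U|=3: {1,6,7}:3  {4,5,6}:1  {5,6,7}:3
  |U|=4: {1,5,6,7}:6  {3,4,5,6}:1  {4,5,6,7}:4
  |U|=5: {1,4,5,6,7}:10  {2,3,4,5,6}:1  {3,4,5,6,7}:5
  |U|=6: {0,2,3,4,5,6}:1  {1,3,4,5,6,7}:15  {2,3,4,5,6,7}:6
  start at 0(a): 21
  start at 1(c): 7
sum over floor = 28

28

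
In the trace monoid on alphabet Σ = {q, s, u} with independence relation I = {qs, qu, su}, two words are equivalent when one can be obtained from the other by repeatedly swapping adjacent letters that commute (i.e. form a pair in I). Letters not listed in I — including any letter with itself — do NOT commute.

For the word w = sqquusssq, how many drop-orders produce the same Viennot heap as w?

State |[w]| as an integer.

1260

0(s) covers ∅
1(q) covers ∅
2(q) covers 1:q
3(u) covers ∅
4(u) covers 3:u
5(s) covers 0:s
6(s) covers 5:s
7(s) covers 6:s
8(q) covers 2:q
floor of heap: 0:s, 1:q, 3:u
completions by unplaced set U, small U first (add the entries for U minus each lowest piece of U):
  |U|=1: {4}:1  {7}:1  {8}:1
  |U|=2: {2,8}:1  {3,4}:1  {4,7}:2  {4,8}:2  {6,7}:1  {7,8}:2
  |U|=3: {1,2,8}:1  {2,4,8}:3  {2,7,8}:3  {3,4,7}:3  {3,4,8}:3  {4,6,7}:3  {4,7,8}:6  {5,6,7}:1  {6,7,8}:3
  |U|=4: {0,5,6,7}:1  {1,2,4,8}:4  {1,2,7,8}:4  {2,3,4,8}:6  {2,4,7,8}:12  {2,6,7,8}:6  {3,4,6,7}:6  {3,4,7,8}:12  {4,5,6,7}:4  {4,6,7,8}:12  {5,6,7,8}:4
  |U|=5: {0,4,5,6,7}:5  {0,5,6,7,8}:5  {1,2,3,4,8}:10  {1,2,4,7,8}:20  {1,2,6,7,8}:10  {2,3,4,7,8}:30  {2,4,6,7,8}:30  {2,5,6,7,8}:10  {3,4,5,6,7}:10  {3,4,6,7,8}:30  {4,5,6,7,8}:20
  |U|=6: {0,2,5,6,7,8}:15  {0,3,4,5,6,7}:15  {0,4,5,6,7,8}:30  {1,2,3,4,7,8}:60  {1,2,4,6,7,8}:60  {1,2,5,6,7,8}:20  {2,3,4,6,7,8}:90  {2,4,5,6,7,8}:60  {3,4,5,6,7,8}:60
  |U|=7: {0,1,2,5,6,7,8}:35  {0,2,4,5,6,7,8}:105  {0,3,4,5,6,7,8}:105  {1,2,3,4,6,7,8}:210  {1,2,4,5,6,7,8}:140  {2,3,4,5,6,7,8}:210
  start at 0(s): 560
  start at 1(q): 420
  start at 3(u): 280
sum over floor = 1260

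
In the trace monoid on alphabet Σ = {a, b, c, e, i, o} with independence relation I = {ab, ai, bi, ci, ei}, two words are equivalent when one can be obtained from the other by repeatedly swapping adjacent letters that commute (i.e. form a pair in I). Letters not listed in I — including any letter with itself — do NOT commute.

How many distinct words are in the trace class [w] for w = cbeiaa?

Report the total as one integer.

6

drop 0:c onto floor
drop 1:b onto {0:c}
drop 2:e onto {1:b}
drop 3:i onto floor
drop 4:a onto {2:e}
drop 5:a onto {4:a}
ground layer = {0:c, 3:i}
drop-orders for the pieces not yet dropped (sum over which currently-grounded one goes next):
  1 to go: {3} 1  {5} 1
  2 to go: {3,5} 2  {4,5} 1
  3 to go: {2,4,5} 1  {3,4,5} 3
  4 to go: {1,2,4,5} 1  {2,3,4,5} 4
  if 0:c drops first: 5 orders
  if 3:i drops first: 1 orders
heap linearizations: 6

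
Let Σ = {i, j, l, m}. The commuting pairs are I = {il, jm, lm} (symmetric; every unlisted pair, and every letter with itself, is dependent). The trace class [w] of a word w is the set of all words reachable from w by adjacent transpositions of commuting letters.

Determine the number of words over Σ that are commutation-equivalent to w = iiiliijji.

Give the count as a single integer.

0(i) covers ∅
1(i) covers 0:i
2(i) covers 1:i
3(l) covers ∅
4(i) covers 2:i
5(i) covers 4:i
6(j) covers 3:l, 5:i
7(j) covers 6:j
8(i) covers 7:j
floor of heap: 0:i, 3:l
completions by unplaced set U, small U first (add the entries for U minus each lowest piece of U):
  |U|=1: {8}:1
  |U|=2: {7,8}:1
  |U|=3: {6,7,8}:1
  |U|=4: {3,6,7,8}:1  {5,6,7,8}:1
  |U|=5: {3,5,6,7,8}:2  {4,5,6,7,8}:1
  |U|=6: {2,4,5,6,7,8}:1  {3,4,5,6,7,8}:3
  |U|=7: {1,2,4,5,6,7,8}:1  {2,3,4,5,6,7,8}:4
  start at 0(i): 5
  start at 3(l): 1
sum over floor = 6

6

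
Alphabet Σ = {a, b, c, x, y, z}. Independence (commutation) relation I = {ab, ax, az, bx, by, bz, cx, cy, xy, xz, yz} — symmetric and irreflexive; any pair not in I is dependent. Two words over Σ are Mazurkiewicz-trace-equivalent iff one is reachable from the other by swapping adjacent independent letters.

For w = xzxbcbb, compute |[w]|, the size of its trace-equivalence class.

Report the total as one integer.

drop 0:x onto floor
drop 1:z onto floor
drop 2:x onto {0:x}
drop 3:b onto floor
drop 4:c onto {1:z, 3:b}
drop 5:b onto {4:c}
drop 6:b onto {5:b}
ground layer = {0:x, 1:z, 3:b}
drop-orders for the pieces not yet dropped (sum over which currently-grounded one goes next):
  1 to go: {2} 1  {6} 1
  2 to go: {0,2} 1  {2,6} 2  {5,6} 1
  3 to go: {0,2,6} 3  {2,5,6} 3  {4,5,6} 1
  4 to go: {0,2,5,6} 6  {1,4,5,6} 1  {2,4,5,6} 4  {3,4,5,6} 1
  5 to go: {0,2,4,5,6} 10  {1,2,4,5,6} 5  {1,3,4,5,6} 2  {2,3,4,5,6} 5
  if 0:x drops first: 12 orders
  if 1:z drops first: 15 orders
  if 3:b drops first: 15 orders
heap linearizations: 42

42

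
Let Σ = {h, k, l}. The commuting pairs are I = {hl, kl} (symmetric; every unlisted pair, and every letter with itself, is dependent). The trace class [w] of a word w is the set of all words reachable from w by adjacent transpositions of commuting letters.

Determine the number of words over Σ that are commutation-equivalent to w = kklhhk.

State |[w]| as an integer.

drop 0:k onto floor
drop 1:k onto {0:k}
drop 2:l onto floor
drop 3:h onto {1:k}
drop 4:h onto {3:h}
drop 5:k onto {4:h}
ground layer = {0:k, 2:l}
drop-orders for the pieces not yet dropped (sum over which currently-grounded one goes next):
  1 to go: {2} 1  {5} 1
  2 to go: {2,5} 2  {4,5} 1
  3 to go: {2,4,5} 3  {3,4,5} 1
  4 to go: {1,3,4,5} 1  {2,3,4,5} 4
  if 0:k drops first: 5 orders
  if 2:l drops first: 1 orders
heap linearizations: 6

6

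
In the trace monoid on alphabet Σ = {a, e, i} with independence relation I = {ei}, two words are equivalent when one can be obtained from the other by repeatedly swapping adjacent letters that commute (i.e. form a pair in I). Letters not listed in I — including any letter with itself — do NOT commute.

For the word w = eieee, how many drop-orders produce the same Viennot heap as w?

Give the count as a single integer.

5

drop 0:e onto floor
drop 1:i onto floor
drop 2:e onto {0:e}
drop 3:e onto {2:e}
drop 4:e onto {3:e}
ground layer = {0:e, 1:i}
drop-orders for the pieces not yet dropped (sum over which currently-grounded one goes next):
  1 to go: {1} 1  {4} 1
  2 to go: {1,4} 2  {3,4} 1
  3 to go: {1,3,4} 3  {2,3,4} 1
  if 0:e drops first: 4 orders
  if 1:i drops first: 1 orders
heap linearizations: 5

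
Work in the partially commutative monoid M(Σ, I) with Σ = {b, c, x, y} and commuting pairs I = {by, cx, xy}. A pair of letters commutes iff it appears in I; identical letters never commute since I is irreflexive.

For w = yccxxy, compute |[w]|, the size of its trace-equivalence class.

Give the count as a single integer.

15

#0=y has no predecessor
#1=c depends on [0:y]
#2=c depends on [1:c]
#3=x has no predecessor
#4=x depends on [3:x]
#5=y depends on [2:c]
sources: [0:y, 3:x]
N(rest) = Σ N(rest − s) over sources s of rest; N(one piece) = 1:
  size 1 → [4]=1  [5]=1
  size 2 → [2,5]=1  [3,4]=1  [4,5]=2
  size 3 → [1,2,5]=1  [2,4,5]=3  [3,4,5]=3
  size 4 → [0,1,2,5]=1  [1,2,4,5]=4  [2,3,4,5]=6
  first=0(y) contributes 10
  first=3(x) contributes 5
|[w]| = 15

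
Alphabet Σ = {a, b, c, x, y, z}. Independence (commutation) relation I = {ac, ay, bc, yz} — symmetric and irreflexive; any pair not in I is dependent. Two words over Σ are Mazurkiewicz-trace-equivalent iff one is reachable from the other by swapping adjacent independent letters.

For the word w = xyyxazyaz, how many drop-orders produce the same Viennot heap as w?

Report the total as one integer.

5

drop 0:x onto floor
drop 1:y onto {0:x}
drop 2:y onto {1:y}
drop 3:x onto {2:y}
drop 4:a onto {3:x}
drop 5:z onto {4:a}
drop 6:y onto {3:x}
drop 7:a onto {5:z}
drop 8:z onto {7:a}
ground layer = {0:x}
drop-orders for the pieces not yet dropped (sum over which currently-grounded one goes next):
  1 to go: {6} 1  {8} 1
  2 to go: {6,8} 2  {7,8} 1
  3 to go: {5,7,8} 1  {6,7,8} 3
  4 to go: {4,5,7,8} 1  {5,6,7,8} 4
  5 to go: {4,5,6,7,8} 5
  6 to go: {3,4,5,6,7,8} 5
  7 to go: {2,3,4,5,6,7,8} 5
  if 0:x drops first: 5 orders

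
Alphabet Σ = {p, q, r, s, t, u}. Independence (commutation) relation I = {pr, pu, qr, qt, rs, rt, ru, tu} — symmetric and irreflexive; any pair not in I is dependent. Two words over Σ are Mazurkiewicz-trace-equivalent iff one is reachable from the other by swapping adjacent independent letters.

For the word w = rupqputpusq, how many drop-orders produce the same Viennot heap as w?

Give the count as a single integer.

220

piece 0:r — minimal
piece 1:u — minimal
piece 2:p — minimal
piece 3:q rests on {1:u, 2:p}
piece 4:p rests on {3:q}
piece 5:u rests on {3:q}
piece 6:t rests on {4:p}
piece 7:p rests on {6:t}
piece 8:u rests on {5:u}
piece 9:s rests on {7:p, 8:u}
piece 10:q rests on {9:s}
minimal pieces: {0:r, 1:u, 2:p}
ways to finish when only these pieces remain (= sum over removing one remaining piece with nothing left below it):
  1 left: {0}→1  {10}→1
  2 left: {0,10}→2  {9,10}→1
  3 left: {0,9,10}→3  {7,9,10}→1  {8,9,10}→1
  4 left: {0,7,9,10}→4  {0,8,9,10}→4  {5,8,9,10}→1  {6,7,9,10}→1  {7,8,9,10}→2
  5 left: {0,5,8,9,10}→5  {0,6,7,9,10}→5  {0,7,8,9,10}→10  {4,6,7,9,10}→1  {5,7,8,9,10}→3  {6,7,8,9,10}→3
  6 left: {0,4,6,7,9,10}→6  {0,5,7,8,9,10}→18  {0,6,7,8,9,10}→18  {4,6,7,8,9,10}→4  {5,6,7,8,9,10}→6
  7 left: {0,4,6,7,8,9,10}→28  {0,5,6,7,8,9,10}→42  {4,5,6,7,8,9,10}→10
  8 left: {0,4,5,6,7,8,9,10}→80  {3,4,5,6,7,8,9,10}→10
  9 left: {0,3,4,5,6,7,8,9,10}→90  {1,3,4,5,6,7,8,9,10}→10  {2,3,4,5,6,7,8,9,10}→10
  placing 0:r first → 20 extensions
  placing 1:u first → 100 extensions
  placing 2:p first → 100 extensions
total linear extensions = 220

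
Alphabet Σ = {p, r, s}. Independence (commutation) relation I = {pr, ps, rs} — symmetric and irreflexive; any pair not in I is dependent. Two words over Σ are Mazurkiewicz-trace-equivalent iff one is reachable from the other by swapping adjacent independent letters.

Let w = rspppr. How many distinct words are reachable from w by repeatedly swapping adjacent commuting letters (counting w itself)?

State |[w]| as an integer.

drop 0:r onto floor
drop 1:s onto floor
drop 2:p onto floor
drop 3:p onto {2:p}
drop 4:p onto {3:p}
drop 5:r onto {0:r}
ground layer = {0:r, 1:s, 2:p}
drop-orders for the pieces not yet dropped (sum over which currently-grounded one goes next):
  1 to go: {1} 1  {4} 1  {5} 1
  2 to go: {0,5} 1  {1,4} 2  {1,5} 2  {3,4} 1  {4,5} 2
  3 to go: {0,1,5} 3  {0,4,5} 3  {1,3,4} 3  {1,4,5} 6  {2,3,4} 1  {3,4,5} 3
  4 to go: {0,1,4,5} 12  {0,3,4,5} 6  {1,2,3,4} 4  {1,3,4,5} 12  {2,3,4,5} 4
  if 0:r drops first: 20 orders
  if 1:s drops first: 10 orders
  if 2:p drops first: 30 orders
heap linearizations: 60

60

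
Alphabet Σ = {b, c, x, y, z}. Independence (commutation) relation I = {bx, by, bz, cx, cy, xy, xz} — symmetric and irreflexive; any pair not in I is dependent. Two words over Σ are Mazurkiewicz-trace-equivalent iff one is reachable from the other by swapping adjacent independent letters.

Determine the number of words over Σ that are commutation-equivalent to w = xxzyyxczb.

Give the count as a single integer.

0(x) covers ∅
1(x) covers 0:x
2(z) covers ∅
3(y) covers 2:z
4(y) covers 3:y
5(x) covers 1:x
6(c) covers 2:z
7(z) covers 4:y, 6:c
8(b) covers 6:c
floor of heap: 0:x, 2:z
completions by unplaced set U, small U first (add the entries for U minus each lowest piece of U):
  |U|=1: {5}:1  {7}:1  {8}:1
  |U|=2: {1,5}:1  {4,7}:1  {5,7}:2  {5,8}:2  {7,8}:2
  |U|=3: {0,1,5}:1  {1,5,7}:3  {1,5,8}:3  {3,4,7}:1  {4,5,7}:3  {4,7,8}:3  {5,7,8}:6  {6,7,8}:2
  |U|=4: {0,1,5,7}:4  {0,1,5,8}:4  {1,4,5,7}:6  {1,5,7,8}:12  {3,4,5,7}:4  {3,4,7,8}:4  {4,5,7,8}:12  {4,6,7,8}:5  {5,6,7,8}:8
  |U|=5: {0,1,4,5,7}:10  {0,1,5,7,8}:20  {1,3,4,5,7}:10  {1,4,5,7,8}:30  {1,5,6,7,8}:20  {3,4,5,7,8}:20  {3,4,6,7,8}:9  {4,5,6,7,8}:25
  |U|=6: {0,1,3,4,5,7}:20  {0,1,4,5,7,8}:60  {0,1,5,6,7,8}:40  {1,3,4,5,7,8}:60  {1,4,5,6,7,8}:75  {2,3,4,6,7,8}:9  {3,4,5,6,7,8}:54
  |U|=7: {0,1,3,4,5,7,8}:140  {0,1,4,5,6,7,8}:175  {1,3,4,5,6,7,8}:189  {2,3,4,5,6,7,8}:63
  start at 0(x): 252
  start at 2(z): 504
sum over floor = 756

756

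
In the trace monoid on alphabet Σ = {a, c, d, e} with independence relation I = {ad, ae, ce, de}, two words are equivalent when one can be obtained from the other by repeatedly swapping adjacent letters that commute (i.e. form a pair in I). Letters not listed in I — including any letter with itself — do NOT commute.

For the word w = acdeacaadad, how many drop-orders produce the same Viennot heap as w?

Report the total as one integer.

220

piece 0:a — minimal
piece 1:c rests on {0:a}
piece 2:d rests on {1:c}
piece 3:e — minimal
piece 4:a rests on {1:c}
piece 5:c rests on {2:d, 4:a}
piece 6:a rests on {5:c}
piece 7:a rests on {6:a}
piece 8:d rests on {5:c}
piece 9:a rests on {7:a}
piece 10:d rests on {8:d}
minimal pieces: {0:a, 3:e}
ways to finish when only these pieces remain (= sum over removing one remaining piece with nothing left below it):
  1 left: {3}→1  {9}→1  {10}→1
  2 left: {3,9}→2  {3,10}→2  {7,9}→1  {8,10}→1  {9,10}→2
  3 left: {3,7,9}→3  {3,8,10}→3  {3,9,10}→6  {6,7,9}→1  {7,9,10}→3  {8,9,10}→3
  4 left: {3,6,7,9}→4  {3,7,9,10}→12  {3,8,9,10}→12  {6,7,9,10}→4  {7,8,9,10}→6
  5 left: {3,6,7,9,10}→20  {3,7,8,9,10}→30  {6,7,8,9,10}→10
  6 left: {3,6,7,8,9,10}→60  {5,6,7,8,9,10}→10
  7 left: {2,5,6,7,8,9,10}→10  {3,5,6,7,8,9,10}→70  {4,5,6,7,8,9,10}→10
  8 left: {2,3,5,6,7,8,9,10}→80  {2,4,5,6,7,8,9,10}→20  {3,4,5,6,7,8,9,10}→80
  9 left: {1,2,4,5,6,7,8,9,10}→20  {2,3,4,5,6,7,8,9,10}→180
  placing 0:a first → 200 extensions
  placing 3:e first → 20 extensions
total linear extensions = 220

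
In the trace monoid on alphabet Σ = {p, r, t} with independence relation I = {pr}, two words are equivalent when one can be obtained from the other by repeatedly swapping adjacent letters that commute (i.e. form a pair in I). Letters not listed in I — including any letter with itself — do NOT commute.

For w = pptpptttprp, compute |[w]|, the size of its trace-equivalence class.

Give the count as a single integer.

#0=p has no predecessor
#1=p depends on [0:p]
#2=t depends on [1:p]
#3=p depends on [2:t]
#4=p depends on [3:p]
#5=t depends on [4:p]
#6=t depends on [5:t]
#7=t depends on [6:t]
#8=p depends on [7:t]
#9=r depends on [7:t]
#10=p depends on [8:p]
sources: [0:p]
N(rest) = Σ N(rest − s) over sources s of rest; N(one piece) = 1:
  size 1 → [9]=1  [10]=1
  size 2 → [8,10]=1  [9,10]=2
  size 3 → [8,9,10]=3
  size 4 → [7,8,9,10]=3
  size 5 → [6,7,8,9,10]=3
  size 6 → [5,6,7,8,9,10]=3
  size 7 → [4,5,6,7,8,9,10]=3
  size 8 → [3,4,5,6,7,8,9,10]=3
  size 9 → [2,3,4,5,6,7,8,9,10]=3
  first=0(p) contributes 3

3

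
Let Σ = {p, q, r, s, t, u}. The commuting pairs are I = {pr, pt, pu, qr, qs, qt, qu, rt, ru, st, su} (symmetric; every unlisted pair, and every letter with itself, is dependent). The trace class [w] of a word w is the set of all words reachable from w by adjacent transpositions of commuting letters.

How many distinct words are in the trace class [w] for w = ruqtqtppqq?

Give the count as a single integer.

840

piece 0:r — minimal
piece 1:u — minimal
piece 2:q — minimal
piece 3:t rests on {1:u}
piece 4:q rests on {2:q}
piece 5:t rests on {3:t}
piece 6:p rests on {4:q}
piece 7:p rests on {6:p}
piece 8:q rests on {7:p}
piece 9:q rests on {8:q}
minimal pieces: {0:r, 1:u, 2:q}
ways to finish when only these pieces remain (= sum over removing one remaining piece with nothing left below it):
  1 left: {0}→1  {5}→1  {9}→1
  2 left: {0,5}→2  {0,9}→2  {3,5}→1  {5,9}→2  {8,9}→1
  3 left: {0,3,5}→3  {0,5,9}→6  {0,8,9}→3  {1,3,5}→1  {3,5,9}→3  {5,8,9}→3  {7,8,9}→1
  4 left: {0,1,3,5}→4  {0,3,5,9}→12  {0,5,8,9}→12  {0,7,8,9}→4  {1,3,5,9}→4  {3,5,8,9}→6  {5,7,8,9}→4  {6,7,8,9}→1
  5 left: {0,1,3,5,9}→20  {0,3,5,8,9}→30  {0,5,7,8,9}→20  {0,6,7,8,9}→5  {1,3,5,8,9}→10  {3,5,7,8,9}→10  {4,6,7,8,9}→1  {5,6,7,8,9}→5
  6 left: {0,1,3,5,8,9}→60  {0,3,5,7,8,9}→60  {0,4,6,7,8,9}→6  {0,5,6,7,8,9}→30  {1,3,5,7,8,9}→20  {2,4,6,7,8,9}→1  {3,5,6,7,8,9}→15  {4,5,6,7,8,9}→6
  7 left: {0,1,3,5,7,8,9}→140  {0,2,4,6,7,8,9}→7  {0,3,5,6,7,8,9}→105  {0,4,5,6,7,8,9}→42  {1,3,5,6,7,8,9}→35  {2,4,5,6,7,8,9}→7  {3,4,5,6,7,8,9}→21
  8 left: {0,1,3,5,6,7,8,9}→280  {0,2,4,5,6,7,8,9}→56  {0,3,4,5,6,7,8,9}→168  {1,3,4,5,6,7,8,9}→56  {2,3,4,5,6,7,8,9}→28
  placing 0:r first → 84 extensions
  placing 1:u first → 252 extensions
  placing 2:q first → 504 extensions
total linear extensions = 840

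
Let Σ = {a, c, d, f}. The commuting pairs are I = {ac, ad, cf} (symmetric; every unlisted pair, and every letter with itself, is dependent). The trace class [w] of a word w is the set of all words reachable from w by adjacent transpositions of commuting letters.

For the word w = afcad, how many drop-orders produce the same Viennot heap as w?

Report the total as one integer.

0(a) covers ∅
1(f) covers 0:a
2(c) covers ∅
3(a) covers 1:f
4(d) covers 1:f, 2:c
floor of heap: 0:a, 2:c
completions by unplaced set U, small U first (add the entries for U minus each lowest piece of U):
  |U|=1: {3}:1  {4}:1
  |U|=2: {2,4}:1  {3,4}:2
  |U|=3: {1,3,4}:2  {2,3,4}:3
  start at 0(a): 5
  start at 2(c): 2
sum over floor = 7

7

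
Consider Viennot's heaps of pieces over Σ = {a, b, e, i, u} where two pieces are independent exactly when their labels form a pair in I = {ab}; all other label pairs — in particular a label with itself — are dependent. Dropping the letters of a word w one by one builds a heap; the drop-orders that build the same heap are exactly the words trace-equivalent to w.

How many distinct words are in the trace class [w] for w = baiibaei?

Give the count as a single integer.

4

0(b) covers ∅
1(a) covers ∅
2(i) covers 0:b, 1:a
3(i) covers 2:i
4(b) covers 3:i
5(a) covers 3:i
6(e) covers 4:b, 5:a
7(i) covers 6:e
floor of heap: 0:b, 1:a
completions by unplaced set U, small U first (add the entries for U minus each lowest piece of U):
  |U|=1: {7}:1
  |U|=2: {6,7}:1
  |U|=3: {4,6,7}:1  {5,6,7}:1
  |U|=4: {4,5,6,7}:2
  |U|=5: {3,4,5,6,7}:2
  |U|=6: {2,3,4,5,6,7}:2
  start at 0(b): 2
  start at 1(a): 2
sum over floor = 4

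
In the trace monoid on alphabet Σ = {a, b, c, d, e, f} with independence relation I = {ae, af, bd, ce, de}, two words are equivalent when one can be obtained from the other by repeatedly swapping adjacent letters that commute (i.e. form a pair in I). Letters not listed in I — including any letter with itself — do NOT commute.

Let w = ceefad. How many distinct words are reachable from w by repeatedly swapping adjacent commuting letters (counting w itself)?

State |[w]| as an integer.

9

#0=c has no predecessor
#1=e has no predecessor
#2=e depends on [1:e]
#3=f depends on [0:c, 2:e]
#4=a depends on [0:c]
#5=d depends on [3:f, 4:a]
sources: [0:c, 1:e]
N(rest) = Σ N(rest − s) over sources s of rest; N(one piece) = 1:
  size 1 → [5]=1
  size 2 → [3,5]=1  [4,5]=1
  size 3 → [2,3,5]=1  [3,4,5]=2
  size 4 → [0,3,4,5]=2  [1,2,3,5]=1  [2,3,4,5]=3
  first=0(c) contributes 4
  first=1(e) contributes 5
|[w]| = 9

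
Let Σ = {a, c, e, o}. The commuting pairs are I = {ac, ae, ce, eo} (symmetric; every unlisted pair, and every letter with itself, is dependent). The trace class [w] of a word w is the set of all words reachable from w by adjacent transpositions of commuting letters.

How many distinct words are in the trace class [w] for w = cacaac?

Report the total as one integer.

20

0(c) covers ∅
1(a) covers ∅
2(c) covers 0:c
3(a) covers 1:a
4(a) covers 3:a
5(c) covers 2:c
floor of heap: 0:c, 1:a
completions by unplaced set U, small U first (add the entries for U minus each lowest piece of U):
  |U|=1: {4}:1  {5}:1
  |U|=2: {2,5}:1  {3,4}:1  {4,5}:2
  |U|=3: {0,2,5}:1  {1,3,4}:1  {2,4,5}:3  {3,4,5}:3
  |U|=4: {0,2,4,5}:4  {1,3,4,5}:4  {2,3,4,5}:6
  start at 0(c): 10
  start at 1(a): 10
sum over floor = 20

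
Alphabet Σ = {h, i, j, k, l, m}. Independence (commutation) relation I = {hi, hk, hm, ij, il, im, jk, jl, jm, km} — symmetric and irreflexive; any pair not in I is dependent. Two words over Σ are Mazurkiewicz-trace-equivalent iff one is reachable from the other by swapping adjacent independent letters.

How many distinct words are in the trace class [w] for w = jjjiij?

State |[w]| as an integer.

15

#0=j has no predecessor
#1=j depends on [0:j]
#2=j depends on [1:j]
#3=i has no predecessor
#4=i depends on [3:i]
#5=j depends on [2:j]
sources: [0:j, 3:i]
N(rest) = Σ N(rest − s) over sources s of rest; N(one piece) = 1:
  size 1 → [4]=1  [5]=1
  size 2 → [2,5]=1  [3,4]=1  [4,5]=2
  size 3 → [1,2,5]=1  [2,4,5]=3  [3,4,5]=3
  size 4 → [0,1,2,5]=1  [1,2,4,5]=4  [2,3,4,5]=6
  first=0(j) contributes 10
  first=3(i) contributes 5
|[w]| = 15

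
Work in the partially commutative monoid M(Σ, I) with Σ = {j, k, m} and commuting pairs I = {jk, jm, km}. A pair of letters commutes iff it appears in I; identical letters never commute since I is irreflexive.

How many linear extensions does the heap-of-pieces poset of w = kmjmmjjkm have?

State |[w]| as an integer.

1260

piece 0:k — minimal
piece 1:m — minimal
piece 2:j — minimal
piece 3:m rests on {1:m}
piece 4:m rests on {3:m}
piece 5:j rests on {2:j}
piece 6:j rests on {5:j}
piece 7:k rests on {0:k}
piece 8:m rests on {4:m}
minimal pieces: {0:k, 1:m, 2:j}
ways to finish when only these pieces remain (= sum over removing one remaining piece with nothing left below it):
  1 left: {6}→1  {7}→1  {8}→1
  2 left: {0,7}→1  {4,8}→1  {5,6}→1  {6,7}→2  {6,8}→2  {7,8}→2
  3 left: {0,6,7}→3  {0,7,8}→3  {2,5,6}→1  {3,4,8}→1  {4,6,8}→3  {4,7,8}→3  {5,6,7}→3  {5,6,8}→3  {6,7,8}→6
  4 left: {0,4,7,8}→6  {0,5,6,7}→6  {0,6,7,8}→12  {1,3,4,8}→1  {2,5,6,7}→4  {2,5,6,8}→4  {3,4,6,8}→4  {3,4,7,8}→4  {4,5,6,8}→6  {4,6,7,8}→12  {5,6,7,8}→12
  5 left: {0,2,5,6,7}→10  {0,3,4,7,8}→10  {0,4,6,7,8}→30  {0,5,6,7,8}→30  {1,3,4,6,8}→5  {1,3,4,7,8}→5  {2,4,5,6,8}→10  {2,5,6,7,8}→20  {3,4,5,6,8}→10  {3,4,6,7,8}→20  {4,5,6,7,8}→30
  6 left: {0,1,3,4,7,8}→15  {0,2,5,6,7,8}→60  {0,3,4,6,7,8}→60  {0,4,5,6,7,8}→90  {1,3,4,5,6,8}→15  {1,3,4,6,7,8}→30  {2,3,4,5,6,8}→20  {2,4,5,6,7,8}→60  {3,4,5,6,7,8}→60
  7 left: {0,1,3,4,6,7,8}→105  {0,2,4,5,6,7,8}→210  {0,3,4,5,6,7,8}→210  {1,2,3,4,5,6,8}→35  {1,3,4,5,6,7,8}→105  {2,3,4,5,6,7,8}→140
  placing 0:k first → 280 extensions
  placing 1:m first → 560 extensions
  placing 2:j first → 420 extensions
total linear extensions = 1260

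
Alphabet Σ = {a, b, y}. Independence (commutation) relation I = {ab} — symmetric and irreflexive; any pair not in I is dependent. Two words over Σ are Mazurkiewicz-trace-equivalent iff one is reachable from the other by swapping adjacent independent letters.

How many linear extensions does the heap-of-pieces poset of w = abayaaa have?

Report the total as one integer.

3

#0=a has no predecessor
#1=b has no predecessor
#2=a depends on [0:a]
#3=y depends on [1:b, 2:a]
#4=a depends on [3:y]
#5=a depends on [4:a]
#6=a depends on [5:a]
sources: [0:a, 1:b]
N(rest) = Σ N(rest − s) over sources s of rest; N(one piece) = 1:
  size 1 → [6]=1
  size 2 → [5,6]=1
  size 3 → [4,5,6]=1
  size 4 → [3,4,5,6]=1
  size 5 → [1,3,4,5,6]=1  [2,3,4,5,6]=1
  first=0(a) contributes 2
  first=1(b) contributes 1
|[w]| = 3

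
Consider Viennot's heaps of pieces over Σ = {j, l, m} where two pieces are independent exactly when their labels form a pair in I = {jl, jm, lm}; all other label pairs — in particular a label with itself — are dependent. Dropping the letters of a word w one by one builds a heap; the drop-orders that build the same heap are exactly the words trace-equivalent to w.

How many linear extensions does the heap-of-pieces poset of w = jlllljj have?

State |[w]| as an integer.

35

drop 0:j onto floor
drop 1:l onto floor
drop 2:l onto {1:l}
drop 3:l onto {2:l}
drop 4:l onto {3:l}
drop 5:j onto {0:j}
drop 6:j onto {5:j}
ground layer = {0:j, 1:l}
drop-orders for the pieces not yet dropped (sum over which currently-grounded one goes next):
  1 to go: {4} 1  {6} 1
  2 to go: {3,4} 1  {4,6} 2  {5,6} 1
  3 to go: {0,5,6} 1  {2,3,4} 1  {3,4,6} 3  {4,5,6} 3
  4 to go: {0,4,5,6} 4  {1,2,3,4} 1  {2,3,4,6} 4  {3,4,5,6} 6
  5 to go: {0,3,4,5,6} 10  {1,2,3,4,6} 5  {2,3,4,5,6} 10
  if 0:j drops first: 15 orders
  if 1:l drops first: 20 orders
heap linearizations: 35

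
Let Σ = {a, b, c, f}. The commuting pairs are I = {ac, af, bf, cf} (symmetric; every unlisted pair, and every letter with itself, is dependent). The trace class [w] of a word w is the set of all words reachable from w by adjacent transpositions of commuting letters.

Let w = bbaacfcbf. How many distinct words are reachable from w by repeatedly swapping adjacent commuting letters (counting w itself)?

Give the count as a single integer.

piece 0:b — minimal
piece 1:b rests on {0:b}
piece 2:a rests on {1:b}
piece 3:a rests on {2:a}
piece 4:c rests on {1:b}
piece 5:f — minimal
piece 6:c rests on {4:c}
piece 7:b rests on {3:a, 6:c}
piece 8:f rests on {5:f}
minimal pieces: {0:b, 5:f}
ways to finish when only these pieces remain (= sum over removing one remaining piece with nothing left below it):
  1 left: {7}→1  {8}→1
  2 left: {3,7}→1  {5,8}→1  {6,7}→1  {7,8}→2
  3 left: {2,3,7}→1  {3,6,7}→2  {3,7,8}→3  {4,6,7}→1  {5,7,8}→3  {6,7,8}→3
  4 left: {2,3,6,7}→3  {2,3,7,8}→4  {3,4,6,7}→3  {3,5,7,8}→6  {3,6,7,8}→8  {4,6,7,8}→4  {5,6,7,8}→6
  5 left: {2,3,4,6,7}→6  {2,3,5,7,8}→10  {2,3,6,7,8}→15  {3,4,6,7,8}→15  {3,5,6,7,8}→20  {4,5,6,7,8}→10
  6 left: {1,2,3,4,6,7}→6  {2,3,4,6,7,8}→36  {2,3,5,6,7,8}→45  {3,4,5,6,7,8}→45
  7 left: {0,1,2,3,4,6,7}→6  {1,2,3,4,6,7,8}→42  {2,3,4,5,6,7,8}→126
  placing 0:b first → 168 extensions
  placing 5:f first → 48 extensions
total linear extensions = 216

216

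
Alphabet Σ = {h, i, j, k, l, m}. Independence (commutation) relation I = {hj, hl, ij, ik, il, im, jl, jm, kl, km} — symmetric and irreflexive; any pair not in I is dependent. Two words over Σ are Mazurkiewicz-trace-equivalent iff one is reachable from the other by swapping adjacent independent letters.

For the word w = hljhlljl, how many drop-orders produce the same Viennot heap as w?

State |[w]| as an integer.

drop 0:h onto floor
drop 1:l onto floor
drop 2:j onto floor
drop 3:h onto {0:h}
drop 4:l onto {1:l}
drop 5:l onto {4:l}
drop 6:j onto {2:j}
drop 7:l onto {5:l}
ground layer = {0:h, 1:l, 2:j}
drop-orders for the pieces not yet dropped (sum over which currently-grounded one goes next):
  1 to go: {3} 1  {6} 1  {7} 1
  2 to go: {0,3} 1  {2,6} 1  {3,6} 2  {3,7} 2  {5,7} 1  {6,7} 2
  3 to go: {0,3,6} 3  {0,3,7} 3  {2,3,6} 3  {2,6,7} 3  {3,5,7} 3  {3,6,7} 6  {4,5,7} 1  {5,6,7} 3
  4 to go: {0,2,3,6} 6  {0,3,5,7} 6  {0,3,6,7} 12  {1,4,5,7} 1  {2,3,6,7} 12  {2,5,6,7} 6  {3,4,5,7} 4  {3,5,6,7} 12  {4,5,6,7} 4
  5 to go: {0,2,3,6,7} 30  {0,3,4,5,7} 10  {0,3,5,6,7} 30  {1,3,4,5,7} 5  {1,4,5,6,7} 5  {2,3,5,6,7} 30  {2,4,5,6,7} 10  {3,4,5,6,7} 20
  6 to go: {0,1,3,4,5,7} 15  {0,2,3,5,6,7} 90  {0,3,4,5,6,7} 60  {1,2,4,5,6,7} 15  {1,3,4,5,6,7} 30  {2,3,4,5,6,7} 60
  if 0:h drops first: 105 orders
  if 1:l drops first: 210 orders
  if 2:j drops first: 105 orders
heap linearizations: 420

420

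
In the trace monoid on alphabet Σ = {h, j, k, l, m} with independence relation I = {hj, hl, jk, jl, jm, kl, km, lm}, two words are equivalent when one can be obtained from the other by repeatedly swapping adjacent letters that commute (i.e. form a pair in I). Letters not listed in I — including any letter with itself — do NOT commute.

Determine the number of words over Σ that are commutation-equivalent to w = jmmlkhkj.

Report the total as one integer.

504

0(j) covers ∅
1(m) covers ∅
2(m) covers 1:m
3(l) covers ∅
4(k) covers ∅
5(h) covers 2:m, 4:k
6(k) covers 5:h
7(j) covers 0:j
floor of heap: 0:j, 1:m, 3:l, 4:k
completions by unplaced set U, small U first (add the entries for U minus each lowest piece of U):
  |U|=1: {3}:1  {6}:1  {7}:1
  |U|=2: {0,7}:1  {3,6}:2  {3,7}:2  {5,6}:1  {6,7}:2
  |U|=3: {0,3,7}:3  {0,6,7}:3  {2,5,6}:1  {3,5,6}:3  {3,6,7}:6  {4,5,6}:1  {5,6,7}:3
  |U|=4: {0,3,6,7}:12  {0,5,6,7}:6  {1,2,5,6}:1  {2,3,5,6}:4  {2,4,5,6}:2  {2,5,6,7}:4  {3,4,5,6}:4  {3,5,6,7}:12  {4,5,6,7}:4
  |U|=5: {0,2,5,6,7}:10  {0,3,5,6,7}:30  {0,4,5,6,7}:10  {1,2,3,5,6}:5  {1,2,4,5,6}:3  {1,2,5,6,7}:5  {2,3,4,5,6}:10  {2,3,5,6,7}:20  {2,4,5,6,7}:10  {3,4,5,6,7}:20
  |U|=6: {0,1,2,5,6,7}:15  {0,2,3,5,6,7}:60  {0,2,4,5,6,7}:30  {0,3,4,5,6,7}:60  {1,2,3,4,5,6}:18  {1,2,3,5,6,7}:30  {1,2,4,5,6,7}:18  {2,3,4,5,6,7}:60
  start at 0(j): 126
  start at 1(m): 210
  start at 3(l): 63
  start at 4(k): 105
sum over floor = 504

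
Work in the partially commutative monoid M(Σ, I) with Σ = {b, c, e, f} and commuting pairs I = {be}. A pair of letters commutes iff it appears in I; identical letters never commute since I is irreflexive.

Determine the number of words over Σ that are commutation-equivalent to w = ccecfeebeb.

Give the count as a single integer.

10

#0=c has no predecessor
#1=c depends on [0:c]
#2=e depends on [1:c]
#3=c depends on [2:e]
#4=f depends on [3:c]
#5=e depends on [4:f]
#6=e depends on [5:e]
#7=b depends on [4:f]
#8=e depends on [6:e]
#9=b depends on [7:b]
sources: [0:c]
N(rest) = Σ N(rest − s) over sources s of rest; N(one piece) = 1:
  size 1 → [8]=1  [9]=1
  size 2 → [6,8]=1  [7,9]=1  [8,9]=2
  size 3 → [5,6,8]=1  [6,8,9]=3  [7,8,9]=3
  size 4 → [5,6,8,9]=4  [6,7,8,9]=6
  size 5 → [5,6,7,8,9]=10
  size 6 → [4,5,6,7,8,9]=10
  size 7 → [3,4,5,6,7,8,9]=10
  size 8 → [2,3,4,5,6,7,8,9]=10
  first=0(c) contributes 10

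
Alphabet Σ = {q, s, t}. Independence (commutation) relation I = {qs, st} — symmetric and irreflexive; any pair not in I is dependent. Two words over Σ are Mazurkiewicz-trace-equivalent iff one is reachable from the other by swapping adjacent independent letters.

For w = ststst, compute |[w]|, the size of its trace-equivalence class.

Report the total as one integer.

#0=s has no predecessor
#1=t has no predecessor
#2=s depends on [0:s]
#3=t depends on [1:t]
#4=s depends on [2:s]
#5=t depends on [3:t]
sources: [0:s, 1:t]
N(rest) = Σ N(rest − s) over sources s of rest; N(one piece) = 1:
  size 1 → [4]=1  [5]=1
  size 2 → [2,4]=1  [3,5]=1  [4,5]=2
  size 3 → [0,2,4]=1  [1,3,5]=1  [2,4,5]=3  [3,4,5]=3
  size 4 → [0,2,4,5]=4  [1,3,4,5]=4  [2,3,4,5]=6
  first=0(s) contributes 10
  first=1(t) contributes 10
|[w]| = 20

20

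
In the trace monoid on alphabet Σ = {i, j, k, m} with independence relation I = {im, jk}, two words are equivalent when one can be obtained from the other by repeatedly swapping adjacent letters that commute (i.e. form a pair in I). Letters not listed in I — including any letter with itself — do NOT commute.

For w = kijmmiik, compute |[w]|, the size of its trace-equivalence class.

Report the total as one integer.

6

#0=k has no predecessor
#1=i depends on [0:k]
#2=j depends on [1:i]
#3=m depends on [2:j]
#4=m depends on [3:m]
#5=i depends on [2:j]
#6=i depends on [5:i]
#7=k depends on [4:m, 6:i]
sources: [0:k]
N(rest) = Σ N(rest − s) over sources s of rest; N(one piece) = 1:
  size 1 → [7]=1
  size 2 → [4,7]=1  [6,7]=1
  size 3 → [3,4,7]=1  [4,6,7]=2  [5,6,7]=1
  size 4 → [3,4,6,7]=3  [4,5,6,7]=3
  size 5 → [3,4,5,6,7]=6
  size 6 → [2,3,4,5,6,7]=6
  first=0(k) contributes 6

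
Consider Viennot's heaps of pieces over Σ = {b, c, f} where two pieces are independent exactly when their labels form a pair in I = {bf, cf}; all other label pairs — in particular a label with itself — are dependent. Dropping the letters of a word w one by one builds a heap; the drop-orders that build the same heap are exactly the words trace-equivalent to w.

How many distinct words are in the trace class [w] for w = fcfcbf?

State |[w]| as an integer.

#0=f has no predecessor
#1=c has no predecessor
#2=f depends on [0:f]
#3=c depends on [1:c]
#4=b depends on [3:c]
#5=f depends on [2:f]
sources: [0:f, 1:c]
N(rest) = Σ N(rest − s) over sources s of rest; N(one piece) = 1:
  size 1 → [4]=1  [5]=1
  size 2 → [2,5]=1  [3,4]=1  [4,5]=2
  size 3 → [0,2,5]=1  [1,3,4]=1  [2,4,5]=3  [3,4,5]=3
  size 4 → [0,2,4,5]=4  [1,3,4,5]=4  [2,3,4,5]=6
  first=0(f) contributes 10
  first=1(c) contributes 10
|[w]| = 20

20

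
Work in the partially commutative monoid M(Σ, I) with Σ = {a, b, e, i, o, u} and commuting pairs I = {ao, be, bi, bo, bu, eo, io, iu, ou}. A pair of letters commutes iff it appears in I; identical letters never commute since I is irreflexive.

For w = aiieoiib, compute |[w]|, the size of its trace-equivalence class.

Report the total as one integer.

#0=a has no predecessor
#1=i depends on [0:a]
#2=i depends on [1:i]
#3=e depends on [2:i]
#4=o has no predecessor
#5=i depends on [3:e]
#6=i depends on [5:i]
#7=b depends on [0:a]
sources: [0:a, 4:o]
N(rest) = Σ N(rest − s) over sources s of rest; N(one piece) = 1:
  size 1 → [4]=1  [6]=1  [7]=1
  size 2 → [4,6]=2  [4,7]=2  [5,6]=1  [6,7]=2
  size 3 → [3,5,6]=1  [4,5,6]=3  [4,6,7]=6  [5,6,7]=3
  size 4 → [2,3,5,6]=1  [3,4,5,6]=4  [3,5,6,7]=4  [4,5,6,7]=12
  size 5 → [1,2,3,5,6]=1  [2,3,4,5,6]=5  [2,3,5,6,7]=5  [3,4,5,6,7]=20
  size 6 → [1,2,3,4,5,6]=6  [1,2,3,5,6,7]=6  [2,3,4,5,6,7]=30
  first=0(a) contributes 42
  first=4(o) contributes 6
|[w]| = 48

48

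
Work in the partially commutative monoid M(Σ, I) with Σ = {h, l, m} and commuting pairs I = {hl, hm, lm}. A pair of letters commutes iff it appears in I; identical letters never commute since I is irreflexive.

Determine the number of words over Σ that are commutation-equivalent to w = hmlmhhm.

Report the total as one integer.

#0=h has no predecessor
#1=m has no predecessor
#2=l has no predecessor
#3=m depends on [1:m]
#4=h depends on [0:h]
#5=h depends on [4:h]
#6=m depends on [3:m]
sources: [0:h, 1:m, 2:l]
N(rest) = Σ N(rest − s) over sources s of rest; N(one piece) = 1:
  size 1 → [2]=1  [5]=1  [6]=1
  size 2 → [2,5]=2  [2,6]=2  [3,6]=1  [4,5]=1  [5,6]=2
  size 3 → [0,4,5]=1  [1,3,6]=1  [2,3,6]=3  [2,4,5]=3  [2,5,6]=6  [3,5,6]=3  [4,5,6]=3
  size 4 → [0,2,4,5]=4  [0,4,5,6]=4  [1,2,3,6]=4  [1,3,5,6]=4  [2,3,5,6]=12  [2,4,5,6]=12  [3,4,5,6]=6
  size 5 → [0,2,4,5,6]=20  [0,3,4,5,6]=10  [1,2,3,5,6]=20  [1,3,4,5,6]=10  [2,3,4,5,6]=30
  first=0(h) contributes 60
  first=1(m) contributes 60
  first=2(l) contributes 20
|[w]| = 140

140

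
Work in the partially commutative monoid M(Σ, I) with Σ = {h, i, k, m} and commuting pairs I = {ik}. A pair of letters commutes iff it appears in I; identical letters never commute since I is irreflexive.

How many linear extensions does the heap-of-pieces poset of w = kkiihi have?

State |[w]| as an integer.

6

piece 0:k — minimal
piece 1:k rests on {0:k}
piece 2:i — minimal
piece 3:i rests on {2:i}
piece 4:h rests on {1:k, 3:i}
piece 5:i rests on {4:h}
minimal pieces: {0:k, 2:i}
ways to finish when only these pieces remain (= sum over removing one remaining piece with nothing left below it):
  1 left: {5}→1
  2 left: {4,5}→1
  3 left: {1,4,5}→1  {3,4,5}→1
  4 left: {0,1,4,5}→1  {1,3,4,5}→2  {2,3,4,5}→1
  placing 0:k first → 3 extensions
  placing 2:i first → 3 extensions
total linear extensions = 6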